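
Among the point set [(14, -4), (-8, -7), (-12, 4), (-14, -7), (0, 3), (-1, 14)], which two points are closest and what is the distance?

Computing all pairwise distances among 6 points:

d((14, -4), (-8, -7)) = 22.2036
d((14, -4), (-12, 4)) = 27.2029
d((14, -4), (-14, -7)) = 28.1603
d((14, -4), (0, 3)) = 15.6525
d((14, -4), (-1, 14)) = 23.4307
d((-8, -7), (-12, 4)) = 11.7047
d((-8, -7), (-14, -7)) = 6.0 <-- minimum
d((-8, -7), (0, 3)) = 12.8062
d((-8, -7), (-1, 14)) = 22.1359
d((-12, 4), (-14, -7)) = 11.1803
d((-12, 4), (0, 3)) = 12.0416
d((-12, 4), (-1, 14)) = 14.8661
d((-14, -7), (0, 3)) = 17.2047
d((-14, -7), (-1, 14)) = 24.6982
d((0, 3), (-1, 14)) = 11.0454

Closest pair: (-8, -7) and (-14, -7) with distance 6.0

The closest pair is (-8, -7) and (-14, -7) with Euclidean distance 6.0. For 6 points, brute-force pairwise comparison is shown above. For large n, the divide-and-conquer algorithm (sort by x, recurse on halves, check the dividing strip) achieves O(n log n).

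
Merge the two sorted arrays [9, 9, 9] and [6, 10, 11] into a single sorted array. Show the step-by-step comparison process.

Merging process:

Compare 9 vs 6: take 6 from right. Merged: [6]
Compare 9 vs 10: take 9 from left. Merged: [6, 9]
Compare 9 vs 10: take 9 from left. Merged: [6, 9, 9]
Compare 9 vs 10: take 9 from left. Merged: [6, 9, 9, 9]
Append remaining from right: [10, 11]. Merged: [6, 9, 9, 9, 10, 11]

Final merged array: [6, 9, 9, 9, 10, 11]
Total comparisons: 4

The merged array is [6, 9, 9, 9, 10, 11], requiring 4 comparisons. The merge step runs in O(n) time where n is the total number of elements.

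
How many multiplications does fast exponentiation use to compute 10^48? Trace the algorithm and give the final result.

Computing 10^48 by squaring (build up from 10^1; each line after the first costs one multiplication):

10^1 = 10
10^2 = (10^1)^2 = 10^2 = 100
10^3 = 10 * 10^2 = 10 * 100 = 1000
10^6 = (10^3)^2 = 1000^2 = 1000000
10^12 = (10^6)^2 = 1000000^2 = 1000000000000
10^24 = (10^12)^2 = 1000000000000^2 = 1000000000000000000000000
10^48 = (10^24)^2 = 1000000000000000000000000^2 = 1000000000000000000000000000000000000000000000000

Result: 1000000000000000000000000000000000000000000000000
Multiplications needed: 6 (6 lines after 10^1)

10^48 = 1000000000000000000000000000000000000000000000000. Using exponentiation by squaring, this requires 6 multiplications. The key idea: if the exponent is even, square the half-power; if odd, multiply by the base once.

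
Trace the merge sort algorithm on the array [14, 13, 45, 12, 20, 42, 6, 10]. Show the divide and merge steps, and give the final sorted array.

Merge sort trace:

Split: [14, 13, 45, 12, 20, 42, 6, 10] -> [14, 13, 45, 12] and [20, 42, 6, 10]
  Split: [14, 13, 45, 12] -> [14, 13] and [45, 12]
    Split: [14, 13] -> [14] and [13]
    Merge: [14] + [13] -> [13, 14]
    Split: [45, 12] -> [45] and [12]
    Merge: [45] + [12] -> [12, 45]
  Merge: [13, 14] + [12, 45] -> [12, 13, 14, 45]
  Split: [20, 42, 6, 10] -> [20, 42] and [6, 10]
    Split: [20, 42] -> [20] and [42]
    Merge: [20] + [42] -> [20, 42]
    Split: [6, 10] -> [6] and [10]
    Merge: [6] + [10] -> [6, 10]
  Merge: [20, 42] + [6, 10] -> [6, 10, 20, 42]
Merge: [12, 13, 14, 45] + [6, 10, 20, 42] -> [6, 10, 12, 13, 14, 20, 42, 45]

Final sorted array: [6, 10, 12, 13, 14, 20, 42, 45]

The merge sort proceeds by recursively splitting the array and merging sorted halves.
After all merges, the sorted array is [6, 10, 12, 13, 14, 20, 42, 45].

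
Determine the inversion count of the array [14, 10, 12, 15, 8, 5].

Finding inversions in [14, 10, 12, 15, 8, 5]:

(0, 1): arr[0]=14 > arr[1]=10
(0, 2): arr[0]=14 > arr[2]=12
(0, 4): arr[0]=14 > arr[4]=8
(0, 5): arr[0]=14 > arr[5]=5
(1, 4): arr[1]=10 > arr[4]=8
(1, 5): arr[1]=10 > arr[5]=5
(2, 4): arr[2]=12 > arr[4]=8
(2, 5): arr[2]=12 > arr[5]=5
(3, 4): arr[3]=15 > arr[4]=8
(3, 5): arr[3]=15 > arr[5]=5
(4, 5): arr[4]=8 > arr[5]=5

Total inversions: 11

The array has 11 inversion(s): (0,1), (0,2), (0,4), (0,5), (1,4), (1,5), (2,4), (2,5), (3,4), (3,5), (4,5). Each pair (i,j) satisfies i < j and arr[i] > arr[j].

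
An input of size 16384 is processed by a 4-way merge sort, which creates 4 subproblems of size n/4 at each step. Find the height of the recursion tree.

For divide and conquer with division factor 4:

Problem sizes at each level:
Level 0: 16384
Level 1: 4096
Level 2: 1024
Level 3: 256
Level 4: 64
Level 5: 16
Level 6: 4
Level 7: 1

The root is level 0 and the size-1 base case is level 7 (the tree spans levels 0 through 7, i.e. 8 levels counting the root), so the depth is the number of divisions: log_4(16384) = 7

The recursion tree depth is log_4(16384) = 7. At each level, the problem size is divided by 4, so it takes 7 divisions to reduce to a base case of size 1. The algorithm makes 4 recursive calls at each level.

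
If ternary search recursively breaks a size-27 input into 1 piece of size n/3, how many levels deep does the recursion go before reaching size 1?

For divide and conquer with division factor 3:

Problem sizes at each level:
Level 0: 27
Level 1: 9
Level 2: 3
Level 3: 1

The root is level 0 and the size-1 base case is level 3 (the tree spans levels 0 through 3, i.e. 4 levels counting the root), so the depth is the number of divisions: log_3(27) = 3

The recursion tree depth is log_3(27) = 3. At each level, the problem size is divided by 3, so it takes 3 divisions to reduce to a base case of size 1. The algorithm makes 1 recursive call at each level.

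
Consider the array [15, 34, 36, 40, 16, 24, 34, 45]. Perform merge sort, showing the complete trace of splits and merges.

Merge sort trace:

Split: [15, 34, 36, 40, 16, 24, 34, 45] -> [15, 34, 36, 40] and [16, 24, 34, 45]
  Split: [15, 34, 36, 40] -> [15, 34] and [36, 40]
    Split: [15, 34] -> [15] and [34]
    Merge: [15] + [34] -> [15, 34]
    Split: [36, 40] -> [36] and [40]
    Merge: [36] + [40] -> [36, 40]
  Merge: [15, 34] + [36, 40] -> [15, 34, 36, 40]
  Split: [16, 24, 34, 45] -> [16, 24] and [34, 45]
    Split: [16, 24] -> [16] and [24]
    Merge: [16] + [24] -> [16, 24]
    Split: [34, 45] -> [34] and [45]
    Merge: [34] + [45] -> [34, 45]
  Merge: [16, 24] + [34, 45] -> [16, 24, 34, 45]
Merge: [15, 34, 36, 40] + [16, 24, 34, 45] -> [15, 16, 24, 34, 34, 36, 40, 45]

Final sorted array: [15, 16, 24, 34, 34, 36, 40, 45]

The merge sort proceeds by recursively splitting the array and merging sorted halves.
After all merges, the sorted array is [15, 16, 24, 34, 34, 36, 40, 45].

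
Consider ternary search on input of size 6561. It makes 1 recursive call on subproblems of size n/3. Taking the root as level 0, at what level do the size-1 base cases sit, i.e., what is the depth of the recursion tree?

For divide and conquer with division factor 3:

Problem sizes at each level:
Level 0: 6561
Level 1: 2187
Level 2: 729
Level 3: 243
Level 4: 81
Level 5: 27
Level 6: 9
Level 7: 3
Level 8: 1

The root is level 0 and the size-1 base case is level 8 (the tree spans levels 0 through 8, i.e. 9 levels counting the root), so the depth is the number of divisions: log_3(6561) = 8

The recursion tree depth is log_3(6561) = 8. At each level, the problem size is divided by 3, so it takes 8 divisions to reduce to a base case of size 1. The algorithm makes 1 recursive call at each level.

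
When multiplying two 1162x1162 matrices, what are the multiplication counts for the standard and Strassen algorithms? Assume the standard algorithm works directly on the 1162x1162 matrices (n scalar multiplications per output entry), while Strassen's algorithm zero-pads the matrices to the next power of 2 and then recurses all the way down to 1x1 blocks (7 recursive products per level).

Matrix multiplication for 1162x1162 matrices:

Strassen's algorithm requires power-of-2 dimensions. Pad 1162x1162 to 2048x2048 (next power of 2).

Standard algorithm: 1162^3 = 1568983528 multiplications
Strassen's algorithm: 7^(log2(2048)) = 7^11 = 1977326743 multiplications
Difference: 1568983528 - 1977326743 = -408343215 (Strassen uses MORE here due to padding overhead — for small or just-over-power-of-2 n, padding can outweigh the per-level savings)

Standard: 1568983528 multiplications (1162^3). Strassen: 1977326743 multiplications (7^11, after padding to 2048x2048). Strassen reduces 8 recursive multiplications to 7 at each level.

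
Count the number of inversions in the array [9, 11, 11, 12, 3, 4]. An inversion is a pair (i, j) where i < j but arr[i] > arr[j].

Finding inversions in [9, 11, 11, 12, 3, 4]:

(0, 4): arr[0]=9 > arr[4]=3
(0, 5): arr[0]=9 > arr[5]=4
(1, 4): arr[1]=11 > arr[4]=3
(1, 5): arr[1]=11 > arr[5]=4
(2, 4): arr[2]=11 > arr[4]=3
(2, 5): arr[2]=11 > arr[5]=4
(3, 4): arr[3]=12 > arr[4]=3
(3, 5): arr[3]=12 > arr[5]=4

Total inversions: 8

The array has 8 inversion(s): (0,4), (0,5), (1,4), (1,5), (2,4), (2,5), (3,4), (3,5). Each pair (i,j) satisfies i < j and arr[i] > arr[j].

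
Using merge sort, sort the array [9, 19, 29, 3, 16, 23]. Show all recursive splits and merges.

Merge sort trace:

Split: [9, 19, 29, 3, 16, 23] -> [9, 19, 29] and [3, 16, 23]
  Split: [9, 19, 29] -> [9] and [19, 29]
    Split: [19, 29] -> [19] and [29]
    Merge: [19] + [29] -> [19, 29]
  Merge: [9] + [19, 29] -> [9, 19, 29]
  Split: [3, 16, 23] -> [3] and [16, 23]
    Split: [16, 23] -> [16] and [23]
    Merge: [16] + [23] -> [16, 23]
  Merge: [3] + [16, 23] -> [3, 16, 23]
Merge: [9, 19, 29] + [3, 16, 23] -> [3, 9, 16, 19, 23, 29]

Final sorted array: [3, 9, 16, 19, 23, 29]

The merge sort proceeds by recursively splitting the array and merging sorted halves.
After all merges, the sorted array is [3, 9, 16, 19, 23, 29].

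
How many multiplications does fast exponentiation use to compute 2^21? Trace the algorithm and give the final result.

Computing 2^21 by squaring (build up from 2^1; each line after the first costs one multiplication):

2^1 = 2
2^2 = (2^1)^2 = 2^2 = 4
2^4 = (2^2)^2 = 4^2 = 16
2^5 = 2 * 2^4 = 2 * 16 = 32
2^10 = (2^5)^2 = 32^2 = 1024
2^20 = (2^10)^2 = 1024^2 = 1048576
2^21 = 2 * 2^20 = 2 * 1048576 = 2097152

Result: 2097152
Multiplications needed: 6 (6 lines after 2^1)

2^21 = 2097152. Using exponentiation by squaring, this requires 6 multiplications. The key idea: if the exponent is even, square the half-power; if odd, multiply by the base once.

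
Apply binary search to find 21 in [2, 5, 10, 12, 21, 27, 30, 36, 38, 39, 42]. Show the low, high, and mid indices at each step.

Binary search for 21 in [2, 5, 10, 12, 21, 27, 30, 36, 38, 39, 42]:

lo=0, hi=10, mid=5, arr[mid]=27 -> 27 > 21, search left half
lo=0, hi=4, mid=2, arr[mid]=10 -> 10 < 21, search right half
lo=3, hi=4, mid=3, arr[mid]=12 -> 12 < 21, search right half
lo=4, hi=4, mid=4, arr[mid]=21 -> Found target at index 4!

Binary search finds 21 at index 4 after 4 comparisons. The search repeatedly halves the search space by comparing with the middle element.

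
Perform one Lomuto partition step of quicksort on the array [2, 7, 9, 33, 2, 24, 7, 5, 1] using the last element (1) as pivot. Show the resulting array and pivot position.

Lomuto partition with pivot = 1:

Initial array: [2, 7, 9, 33, 2, 24, 7, 5, 1]

arr[0]=2 > 1: no swap
arr[1]=7 > 1: no swap
arr[2]=9 > 1: no swap
arr[3]=33 > 1: no swap
arr[4]=2 > 1: no swap
arr[5]=24 > 1: no swap
arr[6]=7 > 1: no swap
arr[7]=5 > 1: no swap

Place pivot at position 0: [1, 7, 9, 33, 2, 24, 7, 5, 2]
Pivot position: 0

After partitioning with pivot 1, the array becomes [1, 7, 9, 33, 2, 24, 7, 5, 2]. The pivot is placed at index 0. All elements to the left of the pivot are <= 1, and all elements to the right are > 1.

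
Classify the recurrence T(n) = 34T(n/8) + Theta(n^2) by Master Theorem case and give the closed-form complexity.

Master Theorem for T(n) = 34T(n/8) + O(n^2):

a = 34, b = 8, c = 2
log_b(a) = log_8(34) = 1.6958

Case 3: c = 2 > log_8(34) = 1.6958
T(n) = O(n^2) = O(n^2)

For T(n) = 34T(n/8) + O(n^2): log_8(34) = 1.6958. This is Case 3 of the Master Theorem (c > log_b(a), work dominated by root), giving O(n^2).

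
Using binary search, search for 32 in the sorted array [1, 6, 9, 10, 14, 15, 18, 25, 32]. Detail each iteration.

Binary search for 32 in [1, 6, 9, 10, 14, 15, 18, 25, 32]:

lo=0, hi=8, mid=4, arr[mid]=14 -> 14 < 32, search right half
lo=5, hi=8, mid=6, arr[mid]=18 -> 18 < 32, search right half
lo=7, hi=8, mid=7, arr[mid]=25 -> 25 < 32, search right half
lo=8, hi=8, mid=8, arr[mid]=32 -> Found target at index 8!

Binary search finds 32 at index 8 after 4 comparisons. The search repeatedly halves the search space by comparing with the middle element.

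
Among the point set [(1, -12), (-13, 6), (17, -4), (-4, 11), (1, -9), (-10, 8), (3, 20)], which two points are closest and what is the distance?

Computing all pairwise distances among 7 points:

d((1, -12), (-13, 6)) = 22.8035
d((1, -12), (17, -4)) = 17.8885
d((1, -12), (-4, 11)) = 23.5372
d((1, -12), (1, -9)) = 3.0 <-- minimum
d((1, -12), (-10, 8)) = 22.8254
d((1, -12), (3, 20)) = 32.0624
d((-13, 6), (17, -4)) = 31.6228
d((-13, 6), (-4, 11)) = 10.2956
d((-13, 6), (1, -9)) = 20.5183
d((-13, 6), (-10, 8)) = 3.6056
d((-13, 6), (3, 20)) = 21.2603
d((17, -4), (-4, 11)) = 25.807
d((17, -4), (1, -9)) = 16.7631
d((17, -4), (-10, 8)) = 29.5466
d((17, -4), (3, 20)) = 27.7849
d((-4, 11), (1, -9)) = 20.6155
d((-4, 11), (-10, 8)) = 6.7082
d((-4, 11), (3, 20)) = 11.4018
d((1, -9), (-10, 8)) = 20.2485
d((1, -9), (3, 20)) = 29.0689
d((-10, 8), (3, 20)) = 17.6918

Closest pair: (1, -12) and (1, -9) with distance 3.0

The closest pair is (1, -12) and (1, -9) with Euclidean distance 3.0. For 7 points, brute-force pairwise comparison is shown above. For large n, the divide-and-conquer algorithm (sort by x, recurse on halves, check the dividing strip) achieves O(n log n).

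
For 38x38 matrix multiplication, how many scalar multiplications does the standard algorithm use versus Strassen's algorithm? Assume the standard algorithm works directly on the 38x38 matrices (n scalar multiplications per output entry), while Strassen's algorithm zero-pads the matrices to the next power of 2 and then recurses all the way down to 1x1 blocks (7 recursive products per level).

Matrix multiplication for 38x38 matrices:

Strassen's algorithm requires power-of-2 dimensions. Pad 38x38 to 64x64 (next power of 2).

Standard algorithm: 38^3 = 54872 multiplications
Strassen's algorithm: 7^(log2(64)) = 7^6 = 117649 multiplications
Difference: 54872 - 117649 = -62777 (Strassen uses MORE here due to padding overhead — for small or just-over-power-of-2 n, padding can outweigh the per-level savings)

Standard: 54872 multiplications (38^3). Strassen: 117649 multiplications (7^6, after padding to 64x64). Strassen reduces 8 recursive multiplications to 7 at each level.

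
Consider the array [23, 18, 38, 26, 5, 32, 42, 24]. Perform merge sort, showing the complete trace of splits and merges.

Merge sort trace:

Split: [23, 18, 38, 26, 5, 32, 42, 24] -> [23, 18, 38, 26] and [5, 32, 42, 24]
  Split: [23, 18, 38, 26] -> [23, 18] and [38, 26]
    Split: [23, 18] -> [23] and [18]
    Merge: [23] + [18] -> [18, 23]
    Split: [38, 26] -> [38] and [26]
    Merge: [38] + [26] -> [26, 38]
  Merge: [18, 23] + [26, 38] -> [18, 23, 26, 38]
  Split: [5, 32, 42, 24] -> [5, 32] and [42, 24]
    Split: [5, 32] -> [5] and [32]
    Merge: [5] + [32] -> [5, 32]
    Split: [42, 24] -> [42] and [24]
    Merge: [42] + [24] -> [24, 42]
  Merge: [5, 32] + [24, 42] -> [5, 24, 32, 42]
Merge: [18, 23, 26, 38] + [5, 24, 32, 42] -> [5, 18, 23, 24, 26, 32, 38, 42]

Final sorted array: [5, 18, 23, 24, 26, 32, 38, 42]

The merge sort proceeds by recursively splitting the array and merging sorted halves.
After all merges, the sorted array is [5, 18, 23, 24, 26, 32, 38, 42].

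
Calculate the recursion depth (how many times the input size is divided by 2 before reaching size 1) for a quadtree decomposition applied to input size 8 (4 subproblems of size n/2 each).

For divide and conquer with division factor 2:

Problem sizes at each level:
Level 0: 8
Level 1: 4
Level 2: 2
Level 3: 1

The root is level 0 and the size-1 base case is level 3 (the tree spans levels 0 through 3, i.e. 4 levels counting the root), so the depth is the number of divisions: log_2(8) = 3

The recursion tree depth is log_2(8) = 3. At each level, the problem size is divided by 2, so it takes 3 divisions to reduce to a base case of size 1. The algorithm makes 4 recursive calls at each level.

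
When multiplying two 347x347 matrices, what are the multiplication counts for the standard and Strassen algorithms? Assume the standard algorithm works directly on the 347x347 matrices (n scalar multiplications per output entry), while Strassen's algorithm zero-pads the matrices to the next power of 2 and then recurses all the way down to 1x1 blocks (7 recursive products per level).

Matrix multiplication for 347x347 matrices:

Strassen's algorithm requires power-of-2 dimensions. Pad 347x347 to 512x512 (next power of 2).

Standard algorithm: 347^3 = 41781923 multiplications
Strassen's algorithm: 7^(log2(512)) = 7^9 = 40353607 multiplications
Savings: 41781923 - 40353607 = 1428316 multiplications

Standard: 41781923 multiplications (347^3). Strassen: 40353607 multiplications (7^9, after padding to 512x512). Strassen reduces 8 recursive multiplications to 7 at each level.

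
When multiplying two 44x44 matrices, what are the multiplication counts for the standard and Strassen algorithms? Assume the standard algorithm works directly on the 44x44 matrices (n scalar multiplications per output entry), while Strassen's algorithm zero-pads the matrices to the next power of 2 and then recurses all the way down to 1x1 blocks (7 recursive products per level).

Matrix multiplication for 44x44 matrices:

Strassen's algorithm requires power-of-2 dimensions. Pad 44x44 to 64x64 (next power of 2).

Standard algorithm: 44^3 = 85184 multiplications
Strassen's algorithm: 7^(log2(64)) = 7^6 = 117649 multiplications
Difference: 85184 - 117649 = -32465 (Strassen uses MORE here due to padding overhead — for small or just-over-power-of-2 n, padding can outweigh the per-level savings)

Standard: 85184 multiplications (44^3). Strassen: 117649 multiplications (7^6, after padding to 64x64). Strassen reduces 8 recursive multiplications to 7 at each level.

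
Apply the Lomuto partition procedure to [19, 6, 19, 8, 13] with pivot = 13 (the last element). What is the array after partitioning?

Lomuto partition with pivot = 13:

Initial array: [19, 6, 19, 8, 13]

arr[0]=19 > 13: no swap
arr[1]=6 <= 13: swap with position 0, array becomes [6, 19, 19, 8, 13]
arr[2]=19 > 13: no swap
arr[3]=8 <= 13: swap with position 1, array becomes [6, 8, 19, 19, 13]

Place pivot at position 2: [6, 8, 13, 19, 19]
Pivot position: 2

After partitioning with pivot 13, the array becomes [6, 8, 13, 19, 19]. The pivot is placed at index 2. All elements to the left of the pivot are <= 13, and all elements to the right are > 13.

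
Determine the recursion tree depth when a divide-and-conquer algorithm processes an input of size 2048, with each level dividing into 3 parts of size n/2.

For divide and conquer with division factor 2:

Problem sizes at each level:
Level 0: 2048
Level 1: 1024
Level 2: 512
Level 3: 256
Level 4: 128
Level 5: 64
Level 6: 32
Level 7: 16
Level 8: 8
Level 9: 4
Level 10: 2
Level 11: 1

The root is level 0 and the size-1 base case is level 11 (the tree spans levels 0 through 11, i.e. 12 levels counting the root), so the depth is the number of divisions: log_2(2048) = 11

The recursion tree depth is log_2(2048) = 11. At each level, the problem size is divided by 2, so it takes 11 divisions to reduce to a base case of size 1. The algorithm makes 3 recursive calls at each level.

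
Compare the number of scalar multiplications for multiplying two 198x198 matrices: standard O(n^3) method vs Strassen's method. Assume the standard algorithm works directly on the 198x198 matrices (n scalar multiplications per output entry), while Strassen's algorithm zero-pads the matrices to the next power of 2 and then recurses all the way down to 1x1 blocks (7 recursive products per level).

Matrix multiplication for 198x198 matrices:

Strassen's algorithm requires power-of-2 dimensions. Pad 198x198 to 256x256 (next power of 2).

Standard algorithm: 198^3 = 7762392 multiplications
Strassen's algorithm: 7^(log2(256)) = 7^8 = 5764801 multiplications
Savings: 7762392 - 5764801 = 1997591 multiplications

Standard: 7762392 multiplications (198^3). Strassen: 5764801 multiplications (7^8, after padding to 256x256). Strassen reduces 8 recursive multiplications to 7 at each level.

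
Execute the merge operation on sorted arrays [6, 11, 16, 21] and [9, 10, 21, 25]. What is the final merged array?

Merging process:

Compare 6 vs 9: take 6 from left. Merged: [6]
Compare 11 vs 9: take 9 from right. Merged: [6, 9]
Compare 11 vs 10: take 10 from right. Merged: [6, 9, 10]
Compare 11 vs 21: take 11 from left. Merged: [6, 9, 10, 11]
Compare 16 vs 21: take 16 from left. Merged: [6, 9, 10, 11, 16]
Compare 21 vs 21: take 21 from left. Merged: [6, 9, 10, 11, 16, 21]
Append remaining from right: [21, 25]. Merged: [6, 9, 10, 11, 16, 21, 21, 25]

Final merged array: [6, 9, 10, 11, 16, 21, 21, 25]
Total comparisons: 6

The merged array is [6, 9, 10, 11, 16, 21, 21, 25], requiring 6 comparisons. The merge step runs in O(n) time where n is the total number of elements.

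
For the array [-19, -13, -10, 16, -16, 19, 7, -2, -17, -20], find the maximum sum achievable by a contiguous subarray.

Using Kadane's algorithm on [-19, -13, -10, 16, -16, 19, 7, -2, -17, -20]:

Scanning through the array:
Position 1 (value -13): max_ending_here = -13, max_so_far = -13
Position 2 (value -10): max_ending_here = -10, max_so_far = -10
Position 3 (value 16): max_ending_here = 16, max_so_far = 16
Position 4 (value -16): max_ending_here = 0, max_so_far = 16
Position 5 (value 19): max_ending_here = 19, max_so_far = 19
Position 6 (value 7): max_ending_here = 26, max_so_far = 26
Position 7 (value -2): max_ending_here = 24, max_so_far = 26
Position 8 (value -17): max_ending_here = 7, max_so_far = 26
Position 9 (value -20): max_ending_here = -13, max_so_far = 26

Maximum subarray: [16, -16, 19, 7]
Maximum sum: 26

The maximum subarray is [16, -16, 19, 7] with sum 26. This subarray runs from index 3 to index 6.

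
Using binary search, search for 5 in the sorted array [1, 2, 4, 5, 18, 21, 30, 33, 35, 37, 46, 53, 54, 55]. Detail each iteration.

Binary search for 5 in [1, 2, 4, 5, 18, 21, 30, 33, 35, 37, 46, 53, 54, 55]:

lo=0, hi=13, mid=6, arr[mid]=30 -> 30 > 5, search left half
lo=0, hi=5, mid=2, arr[mid]=4 -> 4 < 5, search right half
lo=3, hi=5, mid=4, arr[mid]=18 -> 18 > 5, search left half
lo=3, hi=3, mid=3, arr[mid]=5 -> Found target at index 3!

Binary search finds 5 at index 3 after 4 comparisons. The search repeatedly halves the search space by comparing with the middle element.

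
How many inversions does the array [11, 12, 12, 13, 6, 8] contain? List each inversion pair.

Finding inversions in [11, 12, 12, 13, 6, 8]:

(0, 4): arr[0]=11 > arr[4]=6
(0, 5): arr[0]=11 > arr[5]=8
(1, 4): arr[1]=12 > arr[4]=6
(1, 5): arr[1]=12 > arr[5]=8
(2, 4): arr[2]=12 > arr[4]=6
(2, 5): arr[2]=12 > arr[5]=8
(3, 4): arr[3]=13 > arr[4]=6
(3, 5): arr[3]=13 > arr[5]=8

Total inversions: 8

The array has 8 inversion(s): (0,4), (0,5), (1,4), (1,5), (2,4), (2,5), (3,4), (3,5). Each pair (i,j) satisfies i < j and arr[i] > arr[j].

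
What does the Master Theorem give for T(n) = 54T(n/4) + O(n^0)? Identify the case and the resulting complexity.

Master Theorem for T(n) = 54T(n/4) + O(n^0):

a = 54, b = 4, c = 0
log_b(a) = log_4(54) = 2.8774

Case 1: c = 0 < log_4(54) = 2.8774
T(n) = O(n^(log_4 54))

For T(n) = 54T(n/4) + O(n^0): log_4(54) = 2.8774. This is Case 1 of the Master Theorem (c < log_b(a), work dominated by leaves), giving O(n^(log_4 54)).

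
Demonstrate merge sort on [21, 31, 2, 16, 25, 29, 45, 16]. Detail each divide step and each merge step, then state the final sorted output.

Merge sort trace:

Split: [21, 31, 2, 16, 25, 29, 45, 16] -> [21, 31, 2, 16] and [25, 29, 45, 16]
  Split: [21, 31, 2, 16] -> [21, 31] and [2, 16]
    Split: [21, 31] -> [21] and [31]
    Merge: [21] + [31] -> [21, 31]
    Split: [2, 16] -> [2] and [16]
    Merge: [2] + [16] -> [2, 16]
  Merge: [21, 31] + [2, 16] -> [2, 16, 21, 31]
  Split: [25, 29, 45, 16] -> [25, 29] and [45, 16]
    Split: [25, 29] -> [25] and [29]
    Merge: [25] + [29] -> [25, 29]
    Split: [45, 16] -> [45] and [16]
    Merge: [45] + [16] -> [16, 45]
  Merge: [25, 29] + [16, 45] -> [16, 25, 29, 45]
Merge: [2, 16, 21, 31] + [16, 25, 29, 45] -> [2, 16, 16, 21, 25, 29, 31, 45]

Final sorted array: [2, 16, 16, 21, 25, 29, 31, 45]

The merge sort proceeds by recursively splitting the array and merging sorted halves.
After all merges, the sorted array is [2, 16, 16, 21, 25, 29, 31, 45].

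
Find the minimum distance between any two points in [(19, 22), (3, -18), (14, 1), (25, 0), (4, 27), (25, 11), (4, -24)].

Computing all pairwise distances among 7 points:

d((19, 22), (3, -18)) = 43.0813
d((19, 22), (14, 1)) = 21.587
d((19, 22), (25, 0)) = 22.8035
d((19, 22), (4, 27)) = 15.8114
d((19, 22), (25, 11)) = 12.53
d((19, 22), (4, -24)) = 48.3839
d((3, -18), (14, 1)) = 21.9545
d((3, -18), (25, 0)) = 28.4253
d((3, -18), (4, 27)) = 45.0111
d((3, -18), (25, 11)) = 36.4005
d((3, -18), (4, -24)) = 6.0828 <-- minimum
d((14, 1), (25, 0)) = 11.0454
d((14, 1), (4, 27)) = 27.8568
d((14, 1), (25, 11)) = 14.8661
d((14, 1), (4, -24)) = 26.9258
d((25, 0), (4, 27)) = 34.2053
d((25, 0), (25, 11)) = 11.0
d((25, 0), (4, -24)) = 31.8904
d((4, 27), (25, 11)) = 26.4008
d((4, 27), (4, -24)) = 51.0
d((25, 11), (4, -24)) = 40.8167

Closest pair: (3, -18) and (4, -24) with distance 6.0828

The closest pair is (3, -18) and (4, -24) with Euclidean distance 6.0828. For 7 points, brute-force pairwise comparison is shown above. For large n, the divide-and-conquer algorithm (sort by x, recurse on halves, check the dividing strip) achieves O(n log n).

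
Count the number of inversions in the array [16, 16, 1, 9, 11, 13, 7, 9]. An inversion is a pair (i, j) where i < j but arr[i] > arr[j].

Finding inversions in [16, 16, 1, 9, 11, 13, 7, 9]:

(0, 2): arr[0]=16 > arr[2]=1
(0, 3): arr[0]=16 > arr[3]=9
(0, 4): arr[0]=16 > arr[4]=11
(0, 5): arr[0]=16 > arr[5]=13
(0, 6): arr[0]=16 > arr[6]=7
(0, 7): arr[0]=16 > arr[7]=9
(1, 2): arr[1]=16 > arr[2]=1
(1, 3): arr[1]=16 > arr[3]=9
(1, 4): arr[1]=16 > arr[4]=11
(1, 5): arr[1]=16 > arr[5]=13
(1, 6): arr[1]=16 > arr[6]=7
(1, 7): arr[1]=16 > arr[7]=9
(3, 6): arr[3]=9 > arr[6]=7
(4, 6): arr[4]=11 > arr[6]=7
(4, 7): arr[4]=11 > arr[7]=9
(5, 6): arr[5]=13 > arr[6]=7
(5, 7): arr[5]=13 > arr[7]=9

Total inversions: 17

The array has 17 inversion(s): (0,2), (0,3), (0,4), (0,5), (0,6), (0,7), (1,2), (1,3), (1,4), (1,5), (1,6), (1,7), (3,6), (4,6), (4,7), (5,6), (5,7). Each pair (i,j) satisfies i < j and arr[i] > arr[j].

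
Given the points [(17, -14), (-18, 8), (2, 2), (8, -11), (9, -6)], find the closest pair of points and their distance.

Computing all pairwise distances among 5 points:

d((17, -14), (-18, 8)) = 41.3401
d((17, -14), (2, 2)) = 21.9317
d((17, -14), (8, -11)) = 9.4868
d((17, -14), (9, -6)) = 11.3137
d((-18, 8), (2, 2)) = 20.8806
d((-18, 8), (8, -11)) = 32.2025
d((-18, 8), (9, -6)) = 30.4138
d((2, 2), (8, -11)) = 14.3178
d((2, 2), (9, -6)) = 10.6301
d((8, -11), (9, -6)) = 5.099 <-- minimum

Closest pair: (8, -11) and (9, -6) with distance 5.099

The closest pair is (8, -11) and (9, -6) with Euclidean distance 5.099. For 5 points, brute-force pairwise comparison is shown above. For large n, the divide-and-conquer algorithm (sort by x, recurse on halves, check the dividing strip) achieves O(n log n).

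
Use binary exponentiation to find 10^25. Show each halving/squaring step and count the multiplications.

Computing 10^25 by squaring (build up from 10^1; each line after the first costs one multiplication):

10^1 = 10
10^2 = (10^1)^2 = 10^2 = 100
10^3 = 10 * 10^2 = 10 * 100 = 1000
10^6 = (10^3)^2 = 1000^2 = 1000000
10^12 = (10^6)^2 = 1000000^2 = 1000000000000
10^24 = (10^12)^2 = 1000000000000^2 = 1000000000000000000000000
10^25 = 10 * 10^24 = 10 * 1000000000000000000000000 = 10000000000000000000000000

Result: 10000000000000000000000000
Multiplications needed: 6 (6 lines after 10^1)

10^25 = 10000000000000000000000000. Using exponentiation by squaring, this requires 6 multiplications. The key idea: if the exponent is even, square the half-power; if odd, multiply by the base once.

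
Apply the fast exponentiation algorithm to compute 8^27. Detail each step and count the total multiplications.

Computing 8^27 by squaring (build up from 8^1; each line after the first costs one multiplication):

8^1 = 8
8^2 = (8^1)^2 = 8^2 = 64
8^3 = 8 * 8^2 = 8 * 64 = 512
8^6 = (8^3)^2 = 512^2 = 262144
8^12 = (8^6)^2 = 262144^2 = 68719476736
8^13 = 8 * 8^12 = 8 * 68719476736 = 549755813888
8^26 = (8^13)^2 = 549755813888^2 = 302231454903657293676544
8^27 = 8 * 8^26 = 8 * 302231454903657293676544 = 2417851639229258349412352

Result: 2417851639229258349412352
Multiplications needed: 7 (7 lines after 8^1)

8^27 = 2417851639229258349412352. Using exponentiation by squaring, this requires 7 multiplications. The key idea: if the exponent is even, square the half-power; if odd, multiply by the base once.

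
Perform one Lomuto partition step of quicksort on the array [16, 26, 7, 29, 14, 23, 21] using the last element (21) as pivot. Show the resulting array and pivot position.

Lomuto partition with pivot = 21:

Initial array: [16, 26, 7, 29, 14, 23, 21]

arr[0]=16 <= 21: swap with position 0, array becomes [16, 26, 7, 29, 14, 23, 21]
arr[1]=26 > 21: no swap
arr[2]=7 <= 21: swap with position 1, array becomes [16, 7, 26, 29, 14, 23, 21]
arr[3]=29 > 21: no swap
arr[4]=14 <= 21: swap with position 2, array becomes [16, 7, 14, 29, 26, 23, 21]
arr[5]=23 > 21: no swap

Place pivot at position 3: [16, 7, 14, 21, 26, 23, 29]
Pivot position: 3

After partitioning with pivot 21, the array becomes [16, 7, 14, 21, 26, 23, 29]. The pivot is placed at index 3. All elements to the left of the pivot are <= 21, and all elements to the right are > 21.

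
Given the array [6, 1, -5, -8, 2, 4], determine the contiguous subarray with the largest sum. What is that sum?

Using Kadane's algorithm on [6, 1, -5, -8, 2, 4]:

Scanning through the array:
Position 1 (value 1): max_ending_here = 7, max_so_far = 7
Position 2 (value -5): max_ending_here = 2, max_so_far = 7
Position 3 (value -8): max_ending_here = -6, max_so_far = 7
Position 4 (value 2): max_ending_here = 2, max_so_far = 7
Position 5 (value 4): max_ending_here = 6, max_so_far = 7

Maximum subarray: [6, 1]
Maximum sum: 7

The maximum subarray is [6, 1] with sum 7. This subarray runs from index 0 to index 1.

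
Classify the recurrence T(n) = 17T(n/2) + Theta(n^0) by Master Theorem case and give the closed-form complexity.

Master Theorem for T(n) = 17T(n/2) + O(n^0):

a = 17, b = 2, c = 0
log_b(a) = log_2(17) = 4.0875

Case 1: c = 0 < log_2(17) = 4.0875
T(n) = O(n^(log_2 17))

For T(n) = 17T(n/2) + O(n^0): log_2(17) = 4.0875. This is Case 1 of the Master Theorem (c < log_b(a), work dominated by leaves), giving O(n^(log_2 17)).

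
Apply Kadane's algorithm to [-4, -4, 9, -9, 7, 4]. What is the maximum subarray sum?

Using Kadane's algorithm on [-4, -4, 9, -9, 7, 4]:

Scanning through the array:
Position 1 (value -4): max_ending_here = -4, max_so_far = -4
Position 2 (value 9): max_ending_here = 9, max_so_far = 9
Position 3 (value -9): max_ending_here = 0, max_so_far = 9
Position 4 (value 7): max_ending_here = 7, max_so_far = 9
Position 5 (value 4): max_ending_here = 11, max_so_far = 11

Maximum subarray: [9, -9, 7, 4]
Maximum sum: 11

The maximum subarray is [9, -9, 7, 4] with sum 11. This subarray runs from index 2 to index 5.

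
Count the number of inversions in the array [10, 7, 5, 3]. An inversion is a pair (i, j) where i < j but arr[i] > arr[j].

Finding inversions in [10, 7, 5, 3]:

(0, 1): arr[0]=10 > arr[1]=7
(0, 2): arr[0]=10 > arr[2]=5
(0, 3): arr[0]=10 > arr[3]=3
(1, 2): arr[1]=7 > arr[2]=5
(1, 3): arr[1]=7 > arr[3]=3
(2, 3): arr[2]=5 > arr[3]=3

Total inversions: 6

The array has 6 inversion(s): (0,1), (0,2), (0,3), (1,2), (1,3), (2,3). Each pair (i,j) satisfies i < j and arr[i] > arr[j].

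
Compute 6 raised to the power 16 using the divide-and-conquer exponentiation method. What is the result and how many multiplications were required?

Computing 6^16 by squaring (build up from 6^1; each line after the first costs one multiplication):

6^1 = 6
6^2 = (6^1)^2 = 6^2 = 36
6^4 = (6^2)^2 = 36^2 = 1296
6^8 = (6^4)^2 = 1296^2 = 1679616
6^16 = (6^8)^2 = 1679616^2 = 2821109907456

Result: 2821109907456
Multiplications needed: 4 (4 lines after 6^1)

6^16 = 2821109907456. Using exponentiation by squaring, this requires 4 multiplications. The key idea: if the exponent is even, square the half-power; if odd, multiply by the base once.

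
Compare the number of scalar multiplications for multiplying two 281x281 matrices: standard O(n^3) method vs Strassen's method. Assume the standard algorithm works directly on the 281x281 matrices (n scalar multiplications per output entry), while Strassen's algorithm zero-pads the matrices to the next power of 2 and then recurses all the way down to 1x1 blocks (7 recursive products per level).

Matrix multiplication for 281x281 matrices:

Strassen's algorithm requires power-of-2 dimensions. Pad 281x281 to 512x512 (next power of 2).

Standard algorithm: 281^3 = 22188041 multiplications
Strassen's algorithm: 7^(log2(512)) = 7^9 = 40353607 multiplications
Difference: 22188041 - 40353607 = -18165566 (Strassen uses MORE here due to padding overhead — for small or just-over-power-of-2 n, padding can outweigh the per-level savings)

Standard: 22188041 multiplications (281^3). Strassen: 40353607 multiplications (7^9, after padding to 512x512). Strassen reduces 8 recursive multiplications to 7 at each level.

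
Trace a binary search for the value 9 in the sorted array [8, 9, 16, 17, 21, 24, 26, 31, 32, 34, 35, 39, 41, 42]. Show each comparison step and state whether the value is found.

Binary search for 9 in [8, 9, 16, 17, 21, 24, 26, 31, 32, 34, 35, 39, 41, 42]:

lo=0, hi=13, mid=6, arr[mid]=26 -> 26 > 9, search left half
lo=0, hi=5, mid=2, arr[mid]=16 -> 16 > 9, search left half
lo=0, hi=1, mid=0, arr[mid]=8 -> 8 < 9, search right half
lo=1, hi=1, mid=1, arr[mid]=9 -> Found target at index 1!

Binary search finds 9 at index 1 after 4 comparisons. The search repeatedly halves the search space by comparing with the middle element.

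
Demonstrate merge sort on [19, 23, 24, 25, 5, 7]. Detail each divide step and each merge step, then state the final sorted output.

Merge sort trace:

Split: [19, 23, 24, 25, 5, 7] -> [19, 23, 24] and [25, 5, 7]
  Split: [19, 23, 24] -> [19] and [23, 24]
    Split: [23, 24] -> [23] and [24]
    Merge: [23] + [24] -> [23, 24]
  Merge: [19] + [23, 24] -> [19, 23, 24]
  Split: [25, 5, 7] -> [25] and [5, 7]
    Split: [5, 7] -> [5] and [7]
    Merge: [5] + [7] -> [5, 7]
  Merge: [25] + [5, 7] -> [5, 7, 25]
Merge: [19, 23, 24] + [5, 7, 25] -> [5, 7, 19, 23, 24, 25]

Final sorted array: [5, 7, 19, 23, 24, 25]

The merge sort proceeds by recursively splitting the array and merging sorted halves.
After all merges, the sorted array is [5, 7, 19, 23, 24, 25].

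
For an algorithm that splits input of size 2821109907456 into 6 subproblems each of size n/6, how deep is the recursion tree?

For divide and conquer with division factor 6:

Problem sizes at each level:
Level 0: 2821109907456
Level 1: 470184984576
Level 2: 78364164096
Level 3: 13060694016
Level 4: 2176782336
Level 5: 362797056
Level 6: 60466176
Level 7: 10077696
Level 8: 1679616
Level 9: 279936
Level 10: 46656
Level 11: 7776
Level 12: 1296
Level 13: 216
Level 14: 36
Level 15: 6
Level 16: 1

The root is level 0 and the size-1 base case is level 16 (the tree spans levels 0 through 16, i.e. 17 levels counting the root), so the depth is the number of divisions: log_6(2821109907456) = 16

The recursion tree depth is log_6(2821109907456) = 16. At each level, the problem size is divided by 6, so it takes 16 divisions to reduce to a base case of size 1. The algorithm makes 6 recursive calls at each level.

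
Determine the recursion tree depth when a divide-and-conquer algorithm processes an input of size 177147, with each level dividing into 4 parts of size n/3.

For divide and conquer with division factor 3:

Problem sizes at each level:
Level 0: 177147
Level 1: 59049
Level 2: 19683
Level 3: 6561
Level 4: 2187
Level 5: 729
Level 6: 243
Level 7: 81
Level 8: 27
Level 9: 9
Level 10: 3
Level 11: 1

The root is level 0 and the size-1 base case is level 11 (the tree spans levels 0 through 11, i.e. 12 levels counting the root), so the depth is the number of divisions: log_3(177147) = 11

The recursion tree depth is log_3(177147) = 11. At each level, the problem size is divided by 3, so it takes 11 divisions to reduce to a base case of size 1. The algorithm makes 4 recursive calls at each level.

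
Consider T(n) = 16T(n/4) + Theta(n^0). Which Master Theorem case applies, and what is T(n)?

Master Theorem for T(n) = 16T(n/4) + O(n^0):

a = 16, b = 4, c = 0
log_b(a) = log_4(16) = 2.0000

Case 1: c = 0 < log_4(16) = 2.0000
T(n) = O(n^(log_4 16)) = O(n^2)

For T(n) = 16T(n/4) + O(n^0): log_4(16) = 2.0000. This is Case 1 of the Master Theorem (c < log_b(a), work dominated by leaves), giving O(n^2).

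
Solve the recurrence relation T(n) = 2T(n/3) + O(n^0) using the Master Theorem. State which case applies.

Master Theorem for T(n) = 2T(n/3) + O(n^0):

a = 2, b = 3, c = 0
log_b(a) = log_3(2) = 0.6309

Case 1: c = 0 < log_3(2) = 0.6309
T(n) = O(n^(log_3 2))

For T(n) = 2T(n/3) + O(n^0): log_3(2) = 0.6309. This is Case 1 of the Master Theorem (c < log_b(a), work dominated by leaves), giving O(n^(log_3 2)).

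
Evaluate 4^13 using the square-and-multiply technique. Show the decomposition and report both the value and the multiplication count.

Computing 4^13 by squaring (build up from 4^1; each line after the first costs one multiplication):

4^1 = 4
4^2 = (4^1)^2 = 4^2 = 16
4^3 = 4 * 4^2 = 4 * 16 = 64
4^6 = (4^3)^2 = 64^2 = 4096
4^12 = (4^6)^2 = 4096^2 = 16777216
4^13 = 4 * 4^12 = 4 * 16777216 = 67108864

Result: 67108864
Multiplications needed: 5 (5 lines after 4^1)

4^13 = 67108864. Using exponentiation by squaring, this requires 5 multiplications. The key idea: if the exponent is even, square the half-power; if odd, multiply by the base once.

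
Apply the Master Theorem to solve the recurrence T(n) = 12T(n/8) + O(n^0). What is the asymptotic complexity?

Master Theorem for T(n) = 12T(n/8) + O(n^0):

a = 12, b = 8, c = 0
log_b(a) = log_8(12) = 1.1950

Case 1: c = 0 < log_8(12) = 1.1950
T(n) = O(n^(log_8 12))

For T(n) = 12T(n/8) + O(n^0): log_8(12) = 1.1950. This is Case 1 of the Master Theorem (c < log_b(a), work dominated by leaves), giving O(n^(log_8 12)).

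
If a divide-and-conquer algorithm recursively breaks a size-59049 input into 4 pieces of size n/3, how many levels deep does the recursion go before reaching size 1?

For divide and conquer with division factor 3:

Problem sizes at each level:
Level 0: 59049
Level 1: 19683
Level 2: 6561
Level 3: 2187
Level 4: 729
Level 5: 243
Level 6: 81
Level 7: 27
Level 8: 9
Level 9: 3
Level 10: 1

The root is level 0 and the size-1 base case is level 10 (the tree spans levels 0 through 10, i.e. 11 levels counting the root), so the depth is the number of divisions: log_3(59049) = 10

The recursion tree depth is log_3(59049) = 10. At each level, the problem size is divided by 3, so it takes 10 divisions to reduce to a base case of size 1. The algorithm makes 4 recursive calls at each level.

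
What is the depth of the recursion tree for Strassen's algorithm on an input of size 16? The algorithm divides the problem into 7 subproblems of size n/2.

For divide and conquer with division factor 2:

Problem sizes at each level:
Level 0: 16
Level 1: 8
Level 2: 4
Level 3: 2
Level 4: 1

The root is level 0 and the size-1 base case is level 4 (the tree spans levels 0 through 4, i.e. 5 levels counting the root), so the depth is the number of divisions: log_2(16) = 4

The recursion tree depth is log_2(16) = 4. At each level, the problem size is divided by 2, so it takes 4 divisions to reduce to a base case of size 1. The algorithm makes 7 recursive calls at each level.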